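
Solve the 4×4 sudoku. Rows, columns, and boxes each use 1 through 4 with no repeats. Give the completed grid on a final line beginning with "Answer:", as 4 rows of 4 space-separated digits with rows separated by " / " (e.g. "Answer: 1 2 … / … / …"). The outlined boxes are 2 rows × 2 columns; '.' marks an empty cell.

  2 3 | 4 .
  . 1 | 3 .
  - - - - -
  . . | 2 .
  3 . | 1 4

Step 1. [r2c1∈{4}] nothing but 4 survives at r2c1 ⇒ r2c1=4.
Step 2. [r3c2∈{4}] only 4 remains possible at r3c2. So r3c2=4.
Step 3. [r3c1∈{1}] r3c1 is down to just 1 ⇒ r3c1=1.
Step 4. [r3c4∈{3}] nothing but 3 survives at r3c4 ⇒ r3c4=3.
Step 5. [r4c2∈{2}] nothing but 2 survives at r4c2. So r4c2=2.
Step 6. [r1c4∈{1}] only 1 remains possible at r1c4. So r1c4=1.
Step 7. [r2c4∈{2}] only 2 remains possible at r2c4, so r2c4=2.

Answer: 2 3 4 1 / 4 1 3 2 / 1 4 2 3 / 3 2 1 4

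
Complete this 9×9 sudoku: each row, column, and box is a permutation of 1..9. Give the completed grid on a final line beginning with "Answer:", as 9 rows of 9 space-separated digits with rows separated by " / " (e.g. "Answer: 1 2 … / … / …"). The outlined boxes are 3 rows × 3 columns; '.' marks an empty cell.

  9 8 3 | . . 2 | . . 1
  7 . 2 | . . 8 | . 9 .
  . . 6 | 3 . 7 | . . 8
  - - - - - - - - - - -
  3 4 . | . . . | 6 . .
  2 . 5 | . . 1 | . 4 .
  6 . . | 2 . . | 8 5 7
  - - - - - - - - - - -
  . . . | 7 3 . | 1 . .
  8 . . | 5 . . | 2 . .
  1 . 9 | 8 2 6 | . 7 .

Step 1. [r3c5∈{1,4,5,9}] 9 has one home in row 3: r3c5, so r3c5=9.
Step 2. [r8c8∈{3,6}] r8c8 is the only open cell in col 8 admitting 3. So r8c8=3.
Step 3. [r5c7∈{3,9}] r5c7 is the only open cell in col 7 admitting 9. So r5c7=9.
Step 4. [r2c4∈{1,4,6}] across col 4, 1 lands solely at r2c4. So r2c4=1.
Step 5. [r2c2∈{5}] r2c2's peers cover all but 5. So r2c2=5.
Step 6. [r1c5∈{4,5,6}] 5 has one home in box 2: r1c5, so r1c5=5.
Step 7. [r7c3∈{4}] only 4 remains possible at r7c3. So r7c3=4.
Step 8. [r7c6∈{9}] r7c6 has the single candidate 9 ⇒ r7c6=9.
Step 9. [r4c3∈{1,7,8}] col 3 places 8 nowhere but r4c3, so r4c3=8.
Step 10. [r1c8∈{6}] r1c8's peers cover all but 6, so r1c8=6.
Step 11. [r6c5∈{4}] only 4 remains possible at r6c5, so r6c5=4.
Step 12. [r8c9∈{4,6,9}] 9 has one home in row 8: r8c9 ⇒ r8c9=9.
Step 13. [r8c2∈{6,7}] r8c2 is the only open cell in row 8 admitting 6, so r8c2=6.
Step 14. [r3c7∈{4,5}] 5 has one home in row 3: r3c7, so r3c7=5.
Step 15. [r9c7∈{4}] r9c7 has the single candidate 4. So r9c7=4.
Step 16. [r5c5∈{6,7,8}] across row 5, 8 lands solely at r5c5, so r5c5=8.
Step 17. [r6c3∈{1}] r6c3 is down to just 1, so r6c3=1.
Step 18. [r7c9∈{5,6}] row 7 places 6 nowhere but r7c9, so r7c9=6.
Step 19. [r5c9∈{3}] r5c9 has the single candidate 3. So r5c9=3.
Step 20. [r4c9∈{2}] nothing but 2 survives at r4c9. So r4c9=2.
Step 21. [r4c4∈{9}] r4c4 has the single candidate 9. So r4c4=9.
Step 22. [r3c1∈{4}] r3c1 has the single candidate 4. So r3c1=4.
Step 23. [r8c5∈{1}] r8c5 has the single candidate 1. So r8c5=1.
Step 24. [r2c5∈{6}] nothing but 6 survives at r2c5, so r2c5=6.
Step 25. [r3c8∈{2}] only 2 remains possible at r3c8, so r3c8=2.
Step 26. [r2c9∈{4}] only 4 remains possible at r2c9 ⇒ r2c9=4.
Step 27. [r2c7∈{3}] r2c7's peers cover all but 3. So r2c7=3.
Step 28. [r9c2∈{3}] r9c2's peers cover all but 3, so r9c2=3.
Step 29. [r8c3∈{7}] nothing but 7 survives at r8c3 ⇒ r8c3=7.
Step 30. [r6c2∈{9}] nothing but 9 survives at r6c2, so r6c2=9.
Step 31. [r3c2∈{1}] r3c2's peers cover all but 1, so r3c2=1.
Step 32. [r5c2∈{7}] nothing but 7 survives at r5c2 ⇒ r5c2=7.
Step 33. [r4c5∈{7}] r4c5 has the single candidate 7 ⇒ r4c5=7.
Step 34. [r9c9∈{5}] only 5 remains possible at r9c9. So r9c9=5.
Step 35. [r1c4∈{4}] r1c4 has the single candidate 4, so r1c4=4.
Step 36. [r7c2∈{2}] nothing but 2 survives at r7c2 ⇒ r7c2=2.
Step 37. [r5c4∈{6}] only 6 remains possible at r5c4. So r5c4=6.
Step 38. [r8c6∈{4}] nothing but 4 survives at r8c6. So r8c6=4.
Step 39. [r7c1∈{5}] r7c1 is down to just 5, so r7c1=5.
Step 40. [r4c8∈{1}] only 1 remains possible at r4c8. So r4c8=1.
Step 41. [r4c6∈{5}] r4c6 is down to just 5, so r4c6=5.
Step 42. [r1c7∈{7}] only 7 remains possible at r1c7. So r1c7=7.
Step 43. [r6c6∈{3}] r6c6 has the single candidate 3 ⇒ r6c6=3.
Step 44. [r7c8∈{8}] r7c8's peers cover all but 8. So r7c8=8.

Answer: 9 8 3 4 5 2 7 6 1 / 7 5 2 1 6 8 3 9 4 / 4 1 6 3 9 7 5 2 8 / 3 4 8 9 7 5 6 1 2 / 2 7 5 6 8 1 9 4 3 / 6 9 1 2 4 3 8 5 7 / 5 2 4 7 3 9 1 8 6 / 8 6 7 5 1 4 2 3 9 / 1 3 9 8 2 6 4 7 5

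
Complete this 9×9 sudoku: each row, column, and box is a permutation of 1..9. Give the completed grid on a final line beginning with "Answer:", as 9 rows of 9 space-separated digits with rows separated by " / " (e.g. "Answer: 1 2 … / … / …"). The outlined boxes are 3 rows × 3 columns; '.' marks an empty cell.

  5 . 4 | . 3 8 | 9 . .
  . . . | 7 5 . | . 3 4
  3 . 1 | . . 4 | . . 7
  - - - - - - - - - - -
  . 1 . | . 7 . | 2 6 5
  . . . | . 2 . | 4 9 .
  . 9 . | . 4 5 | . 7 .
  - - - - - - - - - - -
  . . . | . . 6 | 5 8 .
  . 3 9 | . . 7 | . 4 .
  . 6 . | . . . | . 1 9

Step 1. [r7c2∈{2,4,7}] in col 2, 4 fits only at r7c2, so r7c2=4.
Step 2. [r9c5∈{8}] r9c5's peers cover all but 8, so r9c5=8.
Step 3. [r8c1∈{1,2,8}] r8c1 is the only open cell in row 8 admitting 8, so r8c1=8.
Step 4. [r7c1∈{1,2,7}] 1 has one home in col 1: r7c1. So r7c1=1.
Step 5. [r3c5∈{6,9}] r3c5 is the only open cell in col 5 admitting 6, so r3c5=6.
Step 6. [r3c4∈{2,9}] in row 3, 9 fits only at r3c4, so r3c4=9.
Step 7. [r9c3∈{2,5,7}] box 7 places 5 nowhere but r9c3, so r9c3=5.
Step 8. [r1c9∈{1,2,6}] 6 has one home in row 1: r1c9. So r1c9=6.
Step 9. [r1c4∈{1,2}] row 1 places 1 nowhere but r1c4 ⇒ r1c4=1.
Step 10. [r2c6∈{2}] only 2 remains possible at r2c6, so r2c6=2.
Step 11. [r9c6∈{3}] nothing but 3 survives at r9c6. So r9c6=3.
Step 12. [r6c7∈{1,3,8}] across col 7, 3 lands solely at r6c7, so r6c7=3.
Step 13. [r2c2∈{8}] r2c2's peers cover all but 8, so r2c2=8.
Step 14. [r7c4∈{2}] r7c4 has the single candidate 2. So r7c4=2.
Step 15. [r6c3∈{2,6,8}] r6c3 is the only open cell in col 3 admitting 2. So r6c3=2.
Step 16. [r6c1∈{6}] nothing but 6 survives at r6c1, so r6c1=6.
Step 17. [r6c4∈{8}] r6c4's peers cover all but 8, so r6c4=8.
Step 18. [r5c1∈{7}] r5c1 has the single candidate 7 ⇒ r5c1=7.
Step 19. [r1c8∈{2}] r1c8's peers cover all but 2, so r1c8=2.
Step 20. [r5c9∈{1,8}] across col 9, 8 lands solely at r5c9 ⇒ r5c9=8.
Step 21. [r5c3∈{3}] r5c3 has the single candidate 3. So r5c3=3.
Step 22. [r8c5∈{1}] r8c5 has the single candidate 1, so r8c5=1.
Step 23. [r7c9∈{3}] nothing but 3 survives at r7c9. So r7c9=3.
Step 24. [r5c2∈{5}] r5c2's peers cover all but 5, so r5c2=5.
Step 25. [r3c2∈{2}] nothing but 2 survives at r3c2 ⇒ r3c2=2.
Step 26. [r3c8∈{5}] r3c8 has the single candidate 5, so r3c8=5.
Step 27. [r9c4∈{4}] r9c4 is down to just 4, so r9c4=4.
Step 28. [r4c6∈{9}] r4c6 is down to just 9 ⇒ r4c6=9.
Step 29. [r2c3∈{6}] only 6 remains possible at r2c3 ⇒ r2c3=6.
Step 30. [r4c3∈{8}] r4c3 has the single candidate 8, so r4c3=8.
Step 31. [r1c2∈{7}] r1c2 has the single candidate 7 ⇒ r1c2=7.
Step 32. [r6c9∈{1}] nothing but 1 survives at r6c9. So r6c9=1.
Step 33. [r8c9∈{2}] only 2 remains possible at r8c9 ⇒ r8c9=2.
Step 34. [r5c4∈{6}] r5c4 has the single candidate 6, so r5c4=6.
Step 35. [r7c3∈{7}] r7c3's peers cover all but 7. So r7c3=7.
Step 36. [r3c7∈{8}] only 8 remains possible at r3c7 ⇒ r3c7=8.
Step 37. [r8c4∈{5}] r8c4 is down to just 5 ⇒ r8c4=5.
Step 38. [r2c7∈{1}] r2c7 has the single candidate 1. So r2c7=1.
Step 39. [r5c6∈{1}] r5c6's peers cover all but 1. So r5c6=1.
Step 40. [r9c1∈{2}] nothing but 2 survives at r9c1, so r9c1=2.
Step 41. [r8c7∈{6}] nothing but 6 survives at r8c7 ⇒ r8c7=6.
Step 42. [r7c5∈{9}] nothing but 9 survives at r7c5. So r7c5=9.
Step 43. [r9c7∈{7}] r9c7 is down to just 7, so r9c7=7.
Step 44. [r4c4∈{3}] r4c4's peers cover all but 3. So r4c4=3.
Step 45. [r2c1∈{9}] r2c1 is down to just 9. So r2c1=9.
Step 46. [r4c1∈{4}] r4c1 is down to just 4. So r4c1=4.

Answer: 5 7 4 1 3 8 9 2 6 / 9 8 6 7 5 2 1 3 4 / 3 2 1 9 6 4 8 5 7 / 4 1 8 3 7 9 2 6 5 / 7 5 3 6 2 1 4 9 8 / 6 9 2 8 4 5 3 7 1 / 1 4 7 2 9 6 5 8 3 / 8 3 9 5 1 7 6 4 2 / 2 6 5 4 8 3 7 1 9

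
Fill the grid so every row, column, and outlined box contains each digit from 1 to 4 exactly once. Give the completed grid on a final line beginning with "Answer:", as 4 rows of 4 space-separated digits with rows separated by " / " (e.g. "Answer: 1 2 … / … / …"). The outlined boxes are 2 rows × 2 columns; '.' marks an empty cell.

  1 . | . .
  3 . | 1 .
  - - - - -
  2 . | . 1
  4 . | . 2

Step 1. [r4c3∈{3}] nothing but 3 survives at r4c3 ⇒ r4c3=3.
Step 2. [r2c4∈{4}] r2c4 is down to just 4 ⇒ r2c4=4.
Step 3. [r1c3∈{2}] only 2 remains possible at r1c3. So r1c3=2.
Step 4. [r2c2∈{2}] r2c2's peers cover all but 2. So r2c2=2.
Step 5. [r4c2∈{1}] nothing but 1 survives at r4c2 ⇒ r4c2=1.
Step 6. [r1c4∈{3}] r1c4 has the single candidate 3 ⇒ r1c4=3.
Step 7. [r3c2∈{3}] nothing but 3 survives at r3c2 ⇒ r3c2=3.
Step 8. [r3c3∈{4}] r3c3's peers cover all but 4 ⇒ r3c3=4.
Step 9. [r1c2∈{4}] nothing but 4 survives at r1c2. So r1c2=4.

Answer: 1 4 2 3 / 3 2 1 4 / 2 3 4 1 / 4 1 3 2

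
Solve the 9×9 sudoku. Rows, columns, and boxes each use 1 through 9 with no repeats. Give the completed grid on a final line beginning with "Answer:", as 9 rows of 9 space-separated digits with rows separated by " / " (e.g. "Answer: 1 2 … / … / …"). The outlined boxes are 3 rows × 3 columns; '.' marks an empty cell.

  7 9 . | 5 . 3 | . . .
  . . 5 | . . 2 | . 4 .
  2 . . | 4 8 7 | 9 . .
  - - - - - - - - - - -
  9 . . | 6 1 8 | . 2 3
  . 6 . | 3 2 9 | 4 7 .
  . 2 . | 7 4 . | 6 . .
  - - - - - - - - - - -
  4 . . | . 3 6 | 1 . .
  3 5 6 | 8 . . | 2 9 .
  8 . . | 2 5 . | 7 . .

Step 1. [r1c7∈{8}] r1c7's peers cover all but 8. So r1c7=8.
Step 2. [r2c4∈{1,9}] in col 4, 1 fits only at r2c4, so r2c4=1.
Step 3. [r6c6∈{5}] r6c6 has the single candidate 5. So r6c6=5.
Step 4. [r6c1∈{1}] r6c1 has the single candidate 1. So r6c1=1.
Step 5. [r5c9∈{1,5,8}] in row 5, 1 fits only at r5c9 ⇒ r5c9=1.
Step 6. [r6c8∈{8}] r6c8 has the single candidate 8 ⇒ r6c8=8.
Step 7. [r9c2∈{1}] only 1 remains possible at r9c2, so r9c2=1.
Step 8. [r1c5∈{6}] r1c5's peers cover all but 6 ⇒ r1c5=6.
Step 9. [r3c2∈{3}] only 3 remains possible at r3c2. So r3c2=3.
Step 10. [r7c2∈{7}] r7c2 is down to just 7. So r7c2=7.
Step 11. [r7c8∈{5}] r7c8 is down to just 5 ⇒ r7c8=5.
Step 12. [r3c3∈{1}] nothing but 1 survives at r3c3, so r3c3=1.
Step 13. [r3c8∈{6}] r3c8 has the single candidate 6. So r3c8=6.
Step 14. [r9c6∈{4}] nothing but 4 survives at r9c6. So r9c6=4.
Step 15. [r1c3∈{4}] r1c3 is down to just 4. So r1c3=4.
Step 16. [r9c3∈{9}] nothing but 9 survives at r9c3, so r9c3=9.
Step 17. [r8c9∈{4}] r8c9 is down to just 4 ⇒ r8c9=4.
Step 18. [r6c3∈{3}] r6c3 is down to just 3. So r6c3=3.
Step 19. [r7c3∈{2}] r7c3 is down to just 2. So r7c3=2.
Step 20. [r5c3∈{8}] r5c3 has the single candidate 8. So r5c3=8.
Step 21. [r7c4∈{9}] r7c4 has the single candidate 9. So r7c4=9.
Step 22. [r9c8∈{3}] nothing but 3 survives at r9c8. So r9c8=3.
Step 23. [r2c2∈{8}] only 8 remains possible at r2c2 ⇒ r2c2=8.
Step 24. [r2c5∈{9}] r2c5 has the single candidate 9 ⇒ r2c5=9.
Step 25. [r8c5∈{7}] only 7 remains possible at r8c5 ⇒ r8c5=7.
Step 26. [r4c2∈{4}] only 4 remains possible at r4c2. So r4c2=4.
Step 27. [r8c6∈{1}] only 1 remains possible at r8c6 ⇒ r8c6=1.
Step 28. [r1c8∈{1}] nothing but 1 survives at r1c8 ⇒ r1c8=1.
Step 29. [r9c9∈{6}] nothing but 6 survives at r9c9, so r9c9=6.
Step 30. [r5c1∈{5}] only 5 remains possible at r5c1. So r5c1=5.
Step 31. [r6c9∈{9}] r6c9 is down to just 9. So r6c9=9.
Step 32. [r1c9∈{2}] r1c9 is down to just 2, so r1c9=2.
Step 33. [r3c9∈{5}] only 5 remains possible at r3c9, so r3c9=5.
Step 34. [r7c9∈{8}] r7c9's peers cover all but 8, so r7c9=8.
Step 35. [r4c7∈{5}] r4c7 has the single candidate 5, so r4c7=5.
Step 36. [r4c3∈{7}] r4c3's peers cover all but 7 ⇒ r4c3=7.
Step 37. [r2c1∈{6}] nothing but 6 survives at r2c1 ⇒ r2c1=6.
Step 38. [r2c7∈{3}] r2c7 has the single candidate 3. So r2c7=3.
Step 39. [r2c9∈{7}] r2c9 is down to just 7. So r2c9=7.

Answer: 7 9 4 5 6 3 8 1 2 / 6 8 5 1 9 2 3 4 7 / 2 3 1 4 8 7 9 6 5 / 9 4 7 6 1 8 5 2 3 / 5 6 8 3 2 9 4 7 1 / 1 2 3 7 4 5 6 8 9 / 4 7 2 9 3 6 1 5 8 / 3 5 6 8 7 1 2 9 4 / 8 1 9 2 5 4 7 3 6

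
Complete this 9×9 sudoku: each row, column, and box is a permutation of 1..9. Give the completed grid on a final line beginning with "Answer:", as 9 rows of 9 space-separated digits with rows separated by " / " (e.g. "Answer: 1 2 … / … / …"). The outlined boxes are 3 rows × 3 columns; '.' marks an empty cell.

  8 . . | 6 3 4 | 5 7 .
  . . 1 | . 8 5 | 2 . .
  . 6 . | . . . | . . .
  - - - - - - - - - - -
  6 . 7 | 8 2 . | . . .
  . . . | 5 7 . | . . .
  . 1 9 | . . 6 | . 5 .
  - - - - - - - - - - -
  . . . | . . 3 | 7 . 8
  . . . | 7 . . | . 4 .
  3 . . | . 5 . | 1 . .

Step 1. [r2c4∈{9}] r2c4's peers cover all but 9. So r2c4=9.
Step 2. [r8c9∈{2,3,5,6,9}] r8c9 is the only open cell in col 9 admitting 5, so r8c9=5.
Step 3. [r1c3∈{2}] r1c3 has the single candidate 2, so r1c3=2.
Step 4. [r3c5∈{1}] r3c5 is down to just 1 ⇒ r3c5=1.
Step 5. [r8c7∈{3,6,9}] row 8 places 3 nowhere but r8c7. So r8c7=3.
Step 6. [r1c2∈{9}] r1c2 is down to just 9. So r1c2=9.
Step 7. [r6c5∈{4}] only 4 remains possible at r6c5. So r6c5=4.
Step 8. [r5c7∈{4,6,8,9}] across col 7, 6 lands solely at r5c7 ⇒ r5c7=6.
Step 9. [r6c1∈{2}] nothing but 2 survives at r6c1, so r6c1=2.
Step 10. [r5c1∈{4}] only 4 remains possible at r5c1 ⇒ r5c1=4.
Step 11. [r9c2∈{2,4,7,8}] across row 9, 7 lands solely at r9c2. So r9c2=7.
Step 12. [r7c4∈{1,2,4}] across col 4, 1 lands solely at r7c4. So r7c4=1.
Step 13. [r1c9∈{1}] only 1 remains possible at r1c9 ⇒ r1c9=1.
Step 14. [r3c4∈{2}] r3c4's peers cover all but 2 ⇒ r3c4=2.
Step 15. [r6c7∈{8}] r6c7's peers cover all but 8. So r6c7=8.
Step 16. [r3c8∈{3,8,9}] r3c8 is the only open cell in row 3 admitting 8 ⇒ r3c8=8.
Step 17. [r4c2∈{3,5}] r4c2 is the only open cell in row 4 admitting 5 ⇒ r4c2=5.
Step 18. [r2c1∈{7}] nothing but 7 survives at r2c1 ⇒ r2c1=7.
Step 19. [r3c1∈{5}] only 5 remains possible at r3c1 ⇒ r3c1=5.
Step 20. [r7c1∈{9}] only 9 remains possible at r7c1 ⇒ r7c1=9.
Step 21. [r8c5∈{6,9}] r8c5 is the only open cell in col 5 admitting 9 ⇒ r8c5=9.
Step 22. [r8c3∈{6,8}] 6 has one home in row 8: r8c3. So r8c3=6.
Step 23. [r6c4∈{3}] r6c4 is down to just 3. So r6c4=3.
Step 24. [r7c5∈{6}] r7c5's peers cover all but 6 ⇒ r7c5=6.
Step 25. [r7c8∈{2}] r7c8 is down to just 2, so r7c8=2.
Step 26. [r7c2∈{4}] r7c2 has the single candidate 4. So r7c2=4.
Step 27. [r2c9∈{3,4,6}] across row 2, 4 lands solely at r2c9 ⇒ r2c9=4.
Step 28. [r2c2∈{3}] r2c2's peers cover all but 3. So r2c2=3.
Step 29. [r5c3∈{3,8}] col 3 places 3 nowhere but r5c3 ⇒ r5c3=3.
Step 30. [r4c8∈{1,3,9}] col 8 places 3 nowhere but r4c8. So r4c8=3.
Step 31. [r4c9∈{9}] r4c9 is down to just 9 ⇒ r4c9=9.
Step 32. [r9c6∈{2,8}] in row 9, 2 fits only at r9c6, so r9c6=2.
Step 33. [r8c6∈{8}] only 8 remains possible at r8c6, so r8c6=8.
Step 34. [r2c8∈{6}] nothing but 6 survives at r2c8 ⇒ r2c8=6.
Step 35. [r5c6∈{1,9}] r5c6 is the only open cell in row 5 admitting 9 ⇒ r5c6=9.
Step 36. [r4c6∈{1}] only 1 remains possible at r4c6, so r4c6=1.
Step 37. [r5c9∈{2}] r5c9's peers cover all but 2. So r5c9=2.
Step 38. [r8c2∈{2}] r8c2 is down to just 2. So r8c2=2.
Step 39. [r4c7∈{4}] nothing but 4 survives at r4c7. So r4c7=4.
Step 40. [r3c3∈{4}] only 4 remains possible at r3c3, so r3c3=4.
Step 41. [r9c3∈{8}] r9c3 has the single candidate 8, so r9c3=8.
Step 42. [r7c3∈{5}] only 5 remains possible at r7c3. So r7c3=5.
Step 43. [r6c9∈{7}] only 7 remains possible at r6c9. So r6c9=7.
Step 44. [r9c9∈{6}] r9c9 is down to just 6, so r9c9=6.
Step 45. [r9c8∈{9}] nothing but 9 survives at r9c8. So r9c8=9.
Step 46. [r8c1∈{1}] only 1 remains possible at r8c1. So r8c1=1.
Step 47. [r3c6∈{7}] r3c6 is down to just 7. So r3c6=7.
Step 48. [r5c8∈{1}] only 1 remains possible at r5c8, so r5c8=1.
Step 49. [r9c4∈{4}] only 4 remains possible at r9c4 ⇒ r9c4=4.
Step 50. [r3c7∈{9}] r3c7 is down to just 9. So r3c7=9.
Step 51. [r3c9∈{3}] only 3 remains possible at r3c9. So r3c9=3.
Step 52. [r5c2∈{8}] r5c2's peers cover all but 8, so r5c2=8.

Answer: 8 9 2 6 3 4 5 7 1 / 7 3 1 9 8 5 2 6 4 / 5 6 4 2 1 7 9 8 3 / 6 5 7 8 2 1 4 3 9 / 4 8 3 5 7 9 6 1 2 / 2 1 9 3 4 6 8 5 7 / 9 4 5 1 6 3 7 2 8 / 1 2 6 7 9 8 3 4 5 / 3 7 8 4 5 2 1 9 6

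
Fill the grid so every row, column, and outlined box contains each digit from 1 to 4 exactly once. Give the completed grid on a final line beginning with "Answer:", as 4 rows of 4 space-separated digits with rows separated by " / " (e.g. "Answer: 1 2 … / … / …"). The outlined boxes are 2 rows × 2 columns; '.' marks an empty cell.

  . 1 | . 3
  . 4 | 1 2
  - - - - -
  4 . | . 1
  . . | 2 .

Step 1. [r4c2∈{3}] r4c2 is down to just 3. So r4c2=3.
Step 2. [r4c1∈{1}] r4c1 has the single candidate 1, so r4c1=1.
Step 3. [r1c1∈{2}] only 2 remains possible at r1c1. So r1c1=2.
Step 4. [r1c3∈{4}] r1c3's peers cover all but 4, so r1c3=4.
Step 5. [r3c2∈{2}] r3c2 is down to just 2. So r3c2=2.
Step 6. [r2c1∈{3}] r2c1's peers cover all but 3. So r2c1=3.
Step 7. [r3c3∈{3}] r3c3 has the single candidate 3, so r3c3=3.
Step 8. [r4c4∈{4}] only 4 remains possible at r4c4. So r4c4=4.

Answer: 2 1 4 3 / 3 4 1 2 / 4 2 3 1 / 1 3 2 4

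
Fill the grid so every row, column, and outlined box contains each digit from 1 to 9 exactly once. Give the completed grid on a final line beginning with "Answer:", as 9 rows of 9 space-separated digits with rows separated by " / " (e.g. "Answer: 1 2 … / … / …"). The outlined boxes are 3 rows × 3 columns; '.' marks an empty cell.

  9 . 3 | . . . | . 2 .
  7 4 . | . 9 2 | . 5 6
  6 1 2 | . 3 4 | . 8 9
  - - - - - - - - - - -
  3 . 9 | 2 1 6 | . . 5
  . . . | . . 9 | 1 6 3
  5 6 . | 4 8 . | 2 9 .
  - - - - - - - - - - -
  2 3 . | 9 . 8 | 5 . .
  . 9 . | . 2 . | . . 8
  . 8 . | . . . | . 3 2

Step 1. [r3c4∈{5,7}] 5 has one home in row 3: r3c4 ⇒ r3c4=5.
Step 2. [r5c4∈{7}] r5c4 is down to just 7 ⇒ r5c4=7.
Step 3. [r3c7∈{7}] nothing but 7 survives at r3c7 ⇒ r3c7=7.
Step 4. [r2c4∈{1,8}] across row 2, 1 lands solely at r2c4. So r2c4=1.
Step 5. [r9c4∈{6}] r9c4 has the single candidate 6, so r9c4=6.
Step 6. [r7c3∈{1,4,6,7}] across row 7, 6 lands solely at r7c3 ⇒ r7c3=6.
Step 7. [r1c7∈{4}] r1c7's peers cover all but 4. So r1c7=4.
Step 8. [r7c9∈{1,4,7}] r7c9 is the only open cell in col 9 admitting 4 ⇒ r7c9=4.
Step 9. [r7c5∈{7}] r7c5's peers cover all but 7, so r7c5=7.
Step 10. [r9c3∈{1,4,5,7}] row 9 places 7 nowhere but r9c3, so r9c3=7.
Step 11. [r8c3∈{1,4,5}] across col 3, 5 lands solely at r8c3 ⇒ r8c3=5.
Step 12. [r8c1∈{1,4}] 4 has one home in row 8: r8c1 ⇒ r8c1=4.
Step 13. [r9c6∈{1,5}] 5 has one home in col 6: r9c6, so r9c6=5.
Step 14. [r8c8∈{1,7}] across row 8, 7 lands solely at r8c8 ⇒ r8c8=7.
Step 15. [r6c6∈{3}] r6c6 has the single candidate 3 ⇒ r6c6=3.
Step 16. [r2c3∈{8}] r2c3 is down to just 8 ⇒ r2c3=8.
Step 17. [r6c9∈{7}] r6c9 has the single candidate 7 ⇒ r6c9=7.
Step 18. [r1c4∈{8}] r1c4 is down to just 8 ⇒ r1c4=8.
Step 19. [r4c7∈{8}] nothing but 8 survives at r4c7 ⇒ r4c7=8.
Step 20. [r8c7∈{6}] r8c7 is down to just 6. So r8c7=6.
Step 21. [r8c6∈{1}] r8c6's peers cover all but 1 ⇒ r8c6=1.
Step 22. [r5c1∈{8}] r5c1 is down to just 8, so r5c1=8.
Step 23. [r4c8∈{4}] r4c8 is down to just 4 ⇒ r4c8=4.
Step 24. [r6c3∈{1}] r6c3 is down to just 1, so r6c3=1.
Step 25. [r4c2∈{7}] nothing but 7 survives at r4c2. So r4c2=7.
Step 26. [r5c3∈{4}] r5c3 has the single candidate 4. So r5c3=4.
Step 27. [r2c7∈{3}] r2c7's peers cover all but 3. So r2c7=3.
Step 28. [r9c7∈{9}] r9c7 is down to just 9, so r9c7=9.
Step 29. [r9c5∈{4}] r9c5's peers cover all but 4, so r9c5=4.
Step 30. [r1c2∈{5}] r1c2 has the single candidate 5. So r1c2=5.
Step 31. [r5c5∈{5}] nothing but 5 survives at r5c5. So r5c5=5.
Step 32. [r1c9∈{1}] r1c9 is down to just 1, so r1c9=1.
Step 33. [r7c8∈{1}] r7c8 has the single candidate 1 ⇒ r7c8=1.
Step 34. [r8c4∈{3}] r8c4's peers cover all but 3. So r8c4=3.
Step 35. [r9c1∈{1}] nothing but 1 survives at r9c1 ⇒ r9c1=1.
Step 36. [r1c6∈{7}] nothing but 7 survives at r1c6 ⇒ r1c6=7.
Step 37. [r1c5∈{6}] only 6 remains possible at r1c5. So r1c5=6.
Step 38. [r5c2∈{2}] r5c2's peers cover all but 2. So r5c2=2.

Answer: 9 5 3 8 6 7 4 2 1 / 7 4 8 1 9 2 3 5 6 / 6 1 2 5 3 4 7 8 9 / 3 7 9 2 1 6 8 4 5 / 8 2 4 7 5 9 1 6 3 / 5 6 1 4 8 3 2 9 7 / 2 3 6 9 7 8 5 1 4 / 4 9 5 3 2 1 6 7 8 / 1 8 7 6 4 5 9 3 2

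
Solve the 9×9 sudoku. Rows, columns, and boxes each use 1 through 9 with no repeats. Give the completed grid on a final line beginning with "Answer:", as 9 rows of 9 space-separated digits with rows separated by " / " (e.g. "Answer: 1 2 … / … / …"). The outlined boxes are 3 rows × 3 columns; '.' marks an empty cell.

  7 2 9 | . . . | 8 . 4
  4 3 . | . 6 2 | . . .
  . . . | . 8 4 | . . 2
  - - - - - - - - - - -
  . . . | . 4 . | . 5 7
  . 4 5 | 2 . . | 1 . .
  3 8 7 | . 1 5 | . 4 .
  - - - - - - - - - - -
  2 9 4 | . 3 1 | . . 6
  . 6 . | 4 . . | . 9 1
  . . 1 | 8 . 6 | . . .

Step 1. [r9c1∈{5}] r9c1 has the single candidate 5 ⇒ r9c1=5.
Step 2. [r1c8∈{1,3,6}] 6 has one home in row 1: r1c8. So r1c8=6.
Step 3. [r6c9∈{9}] only 9 remains possible at r6c9. So r6c9=9.
Step 4. [r8c6∈{7}] nothing but 7 survives at r8c6. So r8c6=7.
Step 5. [r9c8∈{2,3,7}] 2 has one home in col 8: r9c8. So r9c8=2.
Step 6. [r7c4∈{5}] r7c4 is down to just 5, so r7c4=5.
Step 7. [r7c7∈{7}] only 7 remains possible at r7c7. So r7c7=7.
Step 8. [r1c6∈{3}] r1c6 has the single candidate 3, so r1c6=3.
Step 9. [r5c1∈{6,9}] row 5 places 6 nowhere but r5c1 ⇒ r5c1=6.
Step 10. [r3c1∈{1}] r3c1's peers cover all but 1, so r3c1=1.
Step 11. [r4c4∈{3,6,9}] 3 has one home in col 4: r4c4, so r4c4=3.
Step 12. [r8c7∈{3,5}] row 8 places 5 nowhere but r8c7 ⇒ r8c7=5.
Step 13. [r5c9∈{3,8}] 8 has one home in col 9: r5c9, so r5c9=8.
Step 14. [r6c7∈{2,6}] r6c7 is the only open cell in row 6 admitting 2, so r6c7=2.
Step 15. [r2c7∈{9}] r2c7 is down to just 9. So r2c7=9.
Step 16. [r5c6∈{9}] r5c6's peers cover all but 9. So r5c6=9.
Step 17. [r2c8∈{1,7}] in col 8, 1 fits only at r2c8. So r2c8=1.
Step 18. [r3c7∈{3}] nothing but 3 survives at r3c7, so r3c7=3.
Step 19. [r3c4∈{7,9}] r3c4 is the only open cell in row 3 admitting 9, so r3c4=9.
Step 20. [r8c3∈{3,8}] 3 has one home in row 8: r8c3 ⇒ r8c3=3.
Step 21. [r1c4∈{1}] r1c4 is down to just 1 ⇒ r1c4=1.
Step 22. [r2c4∈{7}] r2c4 has the single candidate 7 ⇒ r2c4=7.
Step 23. [r3c2∈{5}] only 5 remains possible at r3c2. So r3c2=5.
Step 24. [r4c1∈{9}] r4c1's peers cover all but 9. So r4c1=9.
Step 25. [r9c9∈{3}] r9c9 is down to just 3, so r9c9=3.
Step 26. [r5c5∈{7}] r5c5 is down to just 7. So r5c5=7.
Step 27. [r2c3∈{8}] r2c3 is down to just 8, so r2c3=8.
Step 28. [r3c8∈{7}] r3c8 has the single candidate 7 ⇒ r3c8=7.
Step 29. [r9c5∈{9}] only 9 remains possible at r9c5. So r9c5=9.
Step 30. [r9c2∈{7}] only 7 remains possible at r9c2, so r9c2=7.
Step 31. [r3c3∈{6}] r3c3's peers cover all but 6. So r3c3=6.
Step 32. [r4c3∈{2}] nothing but 2 survives at r4c3 ⇒ r4c3=2.
Step 33. [r7c8∈{8}] nothing but 8 survives at r7c8, so r7c8=8.
Step 34. [r6c4∈{6}] r6c4 is down to just 6 ⇒ r6c4=6.
Step 35. [r8c5∈{2}] r8c5 is down to just 2 ⇒ r8c5=2.
Step 36. [r8c1∈{8}] r8c1 has the single candidate 8 ⇒ r8c1=8.
Step 37. [r9c7∈{4}] only 4 remains possible at r9c7, so r9c7=4.
Step 38. [r4c2∈{1}] r4c2 has the single candidate 1, so r4c2=1.
Step 39. [r4c6∈{8}] r4c6 has the single candidate 8, so r4c6=8.
Step 40. [r4c7∈{6}] r4c7 has the single candidate 6 ⇒ r4c7=6.
Step 41. [r2c9∈{5}] r2c9's peers cover all but 5. So r2c9=5.
Step 42. [r5c8∈{3}] r5c8 has the single candidate 3 ⇒ r5c8=3.
Step 43. [r1c5∈{5}] r1c5 is down to just 5. So r1c5=5.

Answer: 7 2 9 1 5 3 8 6 4 / 4 3 8 7 6 2 9 1 5 / 1 5 6 9 8 4 3 7 2 / 9 1 2 3 4 8 6 5 7 / 6 4 5 2 7 9 1 3 8 / 3 8 7 6 1 5 2 4 9 / 2 9 4 5 3 1 7 8 6 / 8 6 3 4 2 7 5 9 1 / 5 7 1 8 9 6 4 2 3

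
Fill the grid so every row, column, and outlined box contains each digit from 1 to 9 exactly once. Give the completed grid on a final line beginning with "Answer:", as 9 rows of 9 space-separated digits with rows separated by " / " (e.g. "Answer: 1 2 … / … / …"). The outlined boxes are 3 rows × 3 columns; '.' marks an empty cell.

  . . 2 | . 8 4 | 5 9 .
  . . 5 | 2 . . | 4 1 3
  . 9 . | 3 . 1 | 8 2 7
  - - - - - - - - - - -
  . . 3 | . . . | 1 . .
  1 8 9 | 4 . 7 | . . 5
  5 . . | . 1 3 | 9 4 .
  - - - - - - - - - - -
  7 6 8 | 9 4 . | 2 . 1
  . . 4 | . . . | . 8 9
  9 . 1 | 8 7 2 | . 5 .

Step 1. [r6c4∈{6}] r6c4's peers cover all but 6, so r6c4=6.
Step 2. [r4c1∈{2,4,6}] r4c1 is the only open cell in box 4 admitting 6 ⇒ r4c1=6.
Step 3. [r8c5∈{3,5,6}] col 5 places 3 nowhere but r8c5. So r8c5=3.
Step 4. [r4c6∈{5,8,9}] 8 has one home in col 6: r4c6 ⇒ r4c6=8.
Step 5. [r4c5∈{2,5,9}] row 4 places 9 nowhere but r4c5. So r4c5=9.
Step 6. [r8c2∈{2,5}] 5 has one home in col 2: r8c2 ⇒ r8c2=5.
Step 7. [r2c2∈{7}] r2c2 is down to just 7, so r2c2=7.
Step 8. [r5c8∈{3,6}] 6 has one home in col 8: r5c8, so r5c8=6.
Step 9. [r9c2∈{3}] r9c2's peers cover all but 3 ⇒ r9c2=3.
Step 10. [r8c6∈{6}] r8c6 is down to just 6, so r8c6=6.
Step 11. [r4c9∈{2}] r4c9 is down to just 2. So r4c9=2.
Step 12. [r3c5∈{5,6}] 5 has one home in row 3: r3c5 ⇒ r3c5=5.
Step 13. [r9c7∈{6}] r9c7 is down to just 6, so r9c7=6.
Step 14. [r2c6∈{9}] r2c6's peers cover all but 9 ⇒ r2c6=9.
Step 15. [r4c2∈{4}] nothing but 4 survives at r4c2. So r4c2=4.
Step 16. [r2c1∈{8}] r2c1 is down to just 8 ⇒ r2c1=8.
Step 17. [r3c3∈{6}] r3c3's peers cover all but 6 ⇒ r3c3=6.
Step 18. [r3c1∈{4}] nothing but 4 survives at r3c1. So r3c1=4.
Step 19. [r1c2∈{1}] r1c2 has the single candidate 1 ⇒ r1c2=1.
Step 20. [r5c5∈{2}] r5c5 is down to just 2. So r5c5=2.
Step 21. [r4c8∈{7}] nothing but 7 survives at r4c8 ⇒ r4c8=7.
Step 22. [r7c8∈{3}] r7c8's peers cover all but 3. So r7c8=3.
Step 23. [r6c3∈{7}] only 7 remains possible at r6c3, so r6c3=7.
Step 24. [r1c1∈{3}] r1c1 has the single candidate 3, so r1c1=3.
Step 25. [r9c9∈{4}] r9c9's peers cover all but 4. So r9c9=4.
Step 26. [r7c6∈{5}] nothing but 5 survives at r7c6, so r7c6=5.
Step 27. [r8c4∈{1}] r8c4 has the single candidate 1, so r8c4=1.
Step 28. [r2c5∈{6}] only 6 remains possible at r2c5, so r2c5=6.
Step 29. [r6c9∈{8}] r6c9's peers cover all but 8, so r6c9=8.
Step 30. [r1c9∈{6}] nothing but 6 survives at r1c9. So r1c9=6.
Step 31. [r8c1∈{2}] r8c1's peers cover all but 2. So r8c1=2.
Step 32. [r1c4∈{7}] nothing but 7 survives at r1c4 ⇒ r1c4=7.
Step 33. [r4c4∈{5}] r4c4 has the single candidate 5. So r4c4=5.
Step 34. [r8c7∈{7}] only 7 remains possible at r8c7. So r8c7=7.
Step 35. [r5c7∈{3}] only 3 remains possible at r5c7, so r5c7=3.
Step 36. [r6c2∈{2}] r6c2 is down to just 2, so r6c2=2.

Answer: 3 1 2 7 8 4 5 9 6 / 8 7 5 2 6 9 4 1 3 / 4 9 6 3 5 1 8 2 7 / 6 4 3 5 9 8 1 7 2 / 1 8 9 4 2 7 3 6 5 / 5 2 7 6 1 3 9 4 8 / 7 6 8 9 4 5 2 3 1 / 2 5 4 1 3 6 7 8 9 / 9 3 1 8 7 2 6 5 4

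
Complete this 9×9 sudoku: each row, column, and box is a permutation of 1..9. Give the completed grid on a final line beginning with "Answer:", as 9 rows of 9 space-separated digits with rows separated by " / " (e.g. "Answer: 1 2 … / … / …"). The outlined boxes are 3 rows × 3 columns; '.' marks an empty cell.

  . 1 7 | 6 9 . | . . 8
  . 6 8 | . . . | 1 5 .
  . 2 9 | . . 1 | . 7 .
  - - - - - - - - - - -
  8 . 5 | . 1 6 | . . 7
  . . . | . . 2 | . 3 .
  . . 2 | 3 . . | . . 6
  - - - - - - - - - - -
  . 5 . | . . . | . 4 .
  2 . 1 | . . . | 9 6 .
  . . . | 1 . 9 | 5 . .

Step 1. [r8c9∈{3}] nothing but 3 survives at r8c9. So r8c9=3.
Step 2. [r3c9∈{4}] r3c9's peers cover all but 4 ⇒ r3c9=4.
Step 3. [r7c7∈{2,7,8}] r7c7 is the only open cell in col 7 admitting 7. So r7c7=7.
Step 4. [r6c8∈{1,8,9}] across col 8, 1 lands solely at r6c8. So r6c8=1.
Step 5. [r9c9∈{2}] r9c9 is down to just 2. So r9c9=2.
Step 6. [r5c1∈{1,4,6,7,9}] r5c1 is the only open cell in row 5 admitting 1. So r5c1=1.
Step 7. [r4c8∈{2,9}] across col 8, 9 lands solely at r4c8, so r4c8=9.
Step 8. [r4c4∈{4}] nothing but 4 survives at r4c4. So r4c4=4.
Step 9. [r5c4∈{5,7,8,9}] col 4 places 9 nowhere but r5c4, so r5c4=9.
Step 10. [r7c1∈{3,6,9}] 9 has one home in row 7: r7c1 ⇒ r7c1=9.
Step 11. [r9c1∈{3,4,6,7}] in col 1, 6 fits only at r9c1 ⇒ r9c1=6.
Step 12. [r6c1∈{4,7}] col 1 places 7 nowhere but r6c1, so r6c1=7.
Step 13. [r5c5∈{5,7,8}] across row 5, 7 lands solely at r5c5. So r5c5=7.
Step 14. [r5c2∈{4}] only 4 remains possible at r5c2 ⇒ r5c2=4.
Step 15. [r7c3∈{3}] only 3 remains possible at r7c3. So r7c3=3.
Step 16. [r7c6∈{8}] r7c6 is down to just 8 ⇒ r7c6=8.
Step 17. [r9c5∈{3,4}] 3 has one home in row 9: r9c5. So r9c5=3.
Step 18. [r6c6∈{5}] only 5 remains possible at r6c6, so r6c6=5.
Step 19. [r1c1∈{3,4,5}] 5 has one home in row 1: r1c1 ⇒ r1c1=5.
Step 20. [r1c6∈{3,4}] 4 has one home in row 1: r1c6 ⇒ r1c6=4.
Step 21. [r8c6∈{7}] r8c6's peers cover all but 7 ⇒ r8c6=7.
Step 22. [r2c5∈{2}] nothing but 2 survives at r2c5, so r2c5=2.
Step 23. [r1c7∈{2,3}] in row 1, 3 fits only at r1c7 ⇒ r1c7=3.
Step 24. [r6c5∈{8}] nothing but 8 survives at r6c5. So r6c5=8.
Step 25. [r8c4∈{5}] r8c4 is down to just 5, so r8c4=5.
Step 26. [r2c1∈{3,4}] r2c1 is the only open cell in row 2 admitting 4 ⇒ r2c1=4.
Step 27. [r8c2∈{8}] r8c2 has the single candidate 8. So r8c2=8.
Step 28. [r5c7∈{8}] r5c7 has the single candidate 8. So r5c7=8.
Step 29. [r9c8∈{8}] r9c8 is down to just 8. So r9c8=8.
Step 30. [r4c7∈{2}] r4c7 has the single candidate 2, so r4c7=2.
Step 31. [r9c2∈{7}] r9c2 has the single candidate 7 ⇒ r9c2=7.
Step 32. [r1c8∈{2}] nothing but 2 survives at r1c8. So r1c8=2.
Step 33. [r9c3∈{4}] nothing but 4 survives at r9c3, so r9c3=4.
Step 34. [r6c7∈{4}] nothing but 4 survives at r6c7 ⇒ r6c7=4.
Step 35. [r5c3∈{6}] only 6 remains possible at r5c3 ⇒ r5c3=6.
Step 36. [r5c9∈{5}] only 5 remains possible at r5c9. So r5c9=5.
Step 37. [r3c1∈{3}] r3c1 is down to just 3. So r3c1=3.
Step 38. [r4c2∈{3}] only 3 remains possible at r4c2, so r4c2=3.
Step 39. [r7c4∈{2}] nothing but 2 survives at r7c4. So r7c4=2.
Step 40. [r3c7∈{6}] nothing but 6 survives at r3c7. So r3c7=6.
Step 41. [r2c9∈{9}] nothing but 9 survives at r2c9. So r2c9=9.
Step 42. [r7c9∈{1}] r7c9 is down to just 1, so r7c9=1.
Step 43. [r3c4∈{8}] r3c4 is down to just 8, so r3c4=8.
Step 44. [r2c4∈{7}] r2c4's peers cover all but 7. So r2c4=7.
Step 45. [r2c6∈{3}] r2c6 has the single candidate 3 ⇒ r2c6=3.
Step 46. [r7c5∈{6}] r7c5's peers cover all but 6 ⇒ r7c5=6.
Step 47. [r6c2∈{9}] r6c2's peers cover all but 9 ⇒ r6c2=9.
Step 48. [r3c5∈{5}] r3c5's peers cover all but 5, so r3c5=5.
Step 49. [r8c5∈{4}] r8c5 has the single candidate 4 ⇒ r8c5=4.

Answer: 5 1 7 6 9 4 3 2 8 / 4 6 8 7 2 3 1 5 9 / 3 2 9 8 5 1 6 7 4 / 8 3 5 4 1 6 2 9 7 / 1 4 6 9 7 2 8 3 5 / 7 9 2 3 8 5 4 1 6 / 9 5 3 2 6 8 7 4 1 / 2 8 1 5 4 7 9 6 3 / 6 7 4 1 3 9 5 8 2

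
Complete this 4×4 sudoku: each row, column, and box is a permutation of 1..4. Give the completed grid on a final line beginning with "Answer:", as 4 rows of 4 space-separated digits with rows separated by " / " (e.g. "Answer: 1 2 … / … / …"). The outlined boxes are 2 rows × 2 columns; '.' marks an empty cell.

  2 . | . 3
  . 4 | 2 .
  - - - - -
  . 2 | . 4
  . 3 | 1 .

Step 1. [r2c4∈{1}] nothing but 1 survives at r2c4. So r2c4=1.
Step 2. [r1c2∈{1}] nothing but 1 survives at r1c2. So r1c2=1.
Step 3. [r3c3∈{3}] r3c3 is down to just 3, so r3c3=3.
Step 4. [r4c1∈{4}] r4c1 has the single candidate 4 ⇒ r4c1=4.
Step 5. [r4c4∈{2}] r4c4's peers cover all but 2 ⇒ r4c4=2.
Step 6. [r1c3∈{4}] nothing but 4 survives at r1c3. So r1c3=4.
Step 7. [r2c1∈{3}] only 3 remains possible at r2c1 ⇒ r2c1=3.
Step 8. [r3c1∈{1}] r3c1 has the single candidate 1. So r3c1=1.

Answer: 2 1 4 3 / 3 4 2 1 / 1 2 3 4 / 4 3 1 2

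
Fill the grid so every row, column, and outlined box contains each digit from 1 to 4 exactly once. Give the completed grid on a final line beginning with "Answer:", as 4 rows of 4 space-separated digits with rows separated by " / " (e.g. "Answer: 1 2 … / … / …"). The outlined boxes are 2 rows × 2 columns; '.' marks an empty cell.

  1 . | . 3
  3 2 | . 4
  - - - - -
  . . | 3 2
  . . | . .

Step 1. [r3c1∈{4}] only 4 remains possible at r3c1 ⇒ r3c1=4.
Step 2. [r4c4∈{1}] r4c4's peers cover all but 1. So r4c4=1.
Step 3. [r4c2∈{3}] nothing but 3 survives at r4c2 ⇒ r4c2=3.
Step 4. [r3c2∈{1}] only 1 remains possible at r3c2. So r3c2=1.
Step 5. [r4c3∈{4}] r4c3's peers cover all but 4. So r4c3=4.
Step 6. [r4c1∈{2}] only 2 remains possible at r4c1 ⇒ r4c1=2.
Step 7. [r1c2∈{4}] nothing but 4 survives at r1c2, so r1c2=4.
Step 8. [r1c3∈{2}] r1c3's peers cover all but 2 ⇒ r1c3=2.
Step 9. [r2c3∈{1}] nothing but 1 survives at r2c3, so r2c3=1.

Answer: 1 4 2 3 / 3 2 1 4 / 4 1 3 2 / 2 3 4 1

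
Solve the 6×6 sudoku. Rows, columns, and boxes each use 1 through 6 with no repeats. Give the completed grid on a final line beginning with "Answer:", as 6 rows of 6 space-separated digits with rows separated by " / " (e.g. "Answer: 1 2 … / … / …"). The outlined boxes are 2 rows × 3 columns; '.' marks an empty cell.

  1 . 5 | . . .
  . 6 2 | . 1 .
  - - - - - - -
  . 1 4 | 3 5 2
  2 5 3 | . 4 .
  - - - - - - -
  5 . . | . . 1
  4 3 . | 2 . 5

Step 1. [r6c5∈{6}] r6c5's peers cover all but 6, so r6c5=6.
Step 2. [r5c4∈{4}] r5c4's peers cover all but 4, so r5c4=4.
Step 3. [r2c6∈{3,4}] in row 2, 4 fits only at r2c6 ⇒ r2c6=4.
Step 4. [r4c6∈{6}] r4c6 is down to just 6, so r4c6=6.
Step 5. [r1c6∈{3}] nothing but 3 survives at r1c6, so r1c6=3.
Step 6. [r5c2∈{2}] nothing but 2 survives at r5c2 ⇒ r5c2=2.
Step 7. [r2c1∈{3}] only 3 remains possible at r2c1, so r2c1=3.
Step 8. [r5c3∈{6}] r5c3's peers cover all but 6 ⇒ r5c3=6.
Step 9. [r2c4∈{5}] nothing but 5 survives at r2c4 ⇒ r2c4=5.
Step 10. [r1c2∈{4}] r1c2 has the single candidate 4. So r1c2=4.
Step 11. [r4c4∈{1}] only 1 remains possible at r4c4 ⇒ r4c4=1.
Step 12. [r6c3∈{1}] only 1 remains possible at r6c3. So r6c3=1.
Step 13. [r1c4∈{6}] nothing but 6 survives at r1c4 ⇒ r1c4=6.
Step 14. [r5c5∈{3}] r5c5 has the single candidate 3 ⇒ r5c5=3.
Step 15. [r3c1∈{6}] r3c1 is down to just 6. So r3c1=6.
Step 16. [r1c5∈{2}] nothing but 2 survives at r1c5, so r1c5=2.

Answer: 1 4 5 6 2 3 / 3 6 2 5 1 4 / 6 1 4 3 5 2 / 2 5 3 1 4 6 / 5 2 6 4 3 1 / 4 3 1 2 6 5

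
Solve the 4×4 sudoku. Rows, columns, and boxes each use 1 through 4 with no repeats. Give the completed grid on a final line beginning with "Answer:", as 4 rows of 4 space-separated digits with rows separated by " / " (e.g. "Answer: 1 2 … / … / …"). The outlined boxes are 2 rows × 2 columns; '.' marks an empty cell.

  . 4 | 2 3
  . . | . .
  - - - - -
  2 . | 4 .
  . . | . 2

Step 1. [r2c3∈{1}] r2c3 has the single candidate 1, so r2c3=1.
Step 2. [r3c2∈{1,3}] row 3 places 3 nowhere but r3c2, so r3c2=3.
Step 3. [r1c1∈{1}] r1c1 has the single candidate 1 ⇒ r1c1=1.
Step 4. [r3c4∈{1}] nothing but 1 survives at r3c4. So r3c4=1.
Step 5. [r4c2∈{1}] r4c2's peers cover all but 1 ⇒ r4c2=1.
Step 6. [r4c1∈{4}] r4c1 is down to just 4. So r4c1=4.
Step 7. [r2c2∈{2}] r2c2's peers cover all but 2. So r2c2=2.
Step 8. [r4c3∈{3}] r4c3 is down to just 3. So r4c3=3.
Step 9. [r2c1∈{3}] only 3 remains possible at r2c1 ⇒ r2c1=3.
Step 10. [r2c4∈{4}] r2c4 is down to just 4 ⇒ r2c4=4.

Answer: 1 4 2 3 / 3 2 1 4 / 2 3 4 1 / 4 1 3 2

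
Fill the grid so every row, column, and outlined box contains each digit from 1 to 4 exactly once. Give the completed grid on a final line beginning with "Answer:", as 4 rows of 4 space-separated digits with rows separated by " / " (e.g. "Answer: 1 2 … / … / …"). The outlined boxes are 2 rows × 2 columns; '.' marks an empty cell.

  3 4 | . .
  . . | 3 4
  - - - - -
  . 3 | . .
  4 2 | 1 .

Step 1. [r1c3∈{2}] r1c3 has the single candidate 2. So r1c3=2.
Step 2. [r2c1∈{1,2}] across row 2, 2 lands solely at r2c1 ⇒ r2c1=2.
Step 3. [r4c4∈{3}] nothing but 3 survives at r4c4. So r4c4=3.
Step 4. [r2c2∈{1}] r2c2's peers cover all but 1, so r2c2=1.
Step 5. [r3c3∈{4}] only 4 remains possible at r3c3. So r3c3=4.
Step 6. [r1c4∈{1}] r1c4 is down to just 1, so r1c4=1.
Step 7. [r3c4∈{2}] r3c4's peers cover all but 2 ⇒ r3c4=2.
Step 8. [r3c1∈{1}] r3c1's peers cover all but 1. So r3c1=1.

Answer: 3 4 2 1 / 2 1 3 4 / 1 3 4 2 / 4 2 1 3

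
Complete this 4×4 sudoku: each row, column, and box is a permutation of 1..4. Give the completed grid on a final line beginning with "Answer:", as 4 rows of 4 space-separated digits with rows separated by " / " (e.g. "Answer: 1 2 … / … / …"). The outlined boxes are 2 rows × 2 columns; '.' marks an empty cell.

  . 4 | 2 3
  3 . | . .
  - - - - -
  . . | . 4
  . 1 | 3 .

Step 1. [r3c1∈{2}] r3c1 has the single candidate 2. So r3c1=2.
Step 2. [r2c4∈{1}] r2c4 is down to just 1. So r2c4=1.
Step 3. [r4c4∈{2}] r4c4 has the single candidate 2 ⇒ r4c4=2.
Step 4. [r3c2∈{3}] nothing but 3 survives at r3c2 ⇒ r3c2=3.
Step 5. [r4c1∈{4}] nothing but 4 survives at r4c1. So r4c1=4.
Step 6. [r3c3∈{1}] nothing but 1 survives at r3c3, so r3c3=1.
Step 7. [r2c3∈{4}] r2c3's peers cover all but 4 ⇒ r2c3=4.
Step 8. [r1c1∈{1}] r1c1 is down to just 1 ⇒ r1c1=1.
Step 9. [r2c2∈{2}] nothing but 2 survives at r2c2. So r2c2=2.

Answer: 1 4 2 3 / 3 2 4 1 / 2 3 1 4 / 4 1 3 2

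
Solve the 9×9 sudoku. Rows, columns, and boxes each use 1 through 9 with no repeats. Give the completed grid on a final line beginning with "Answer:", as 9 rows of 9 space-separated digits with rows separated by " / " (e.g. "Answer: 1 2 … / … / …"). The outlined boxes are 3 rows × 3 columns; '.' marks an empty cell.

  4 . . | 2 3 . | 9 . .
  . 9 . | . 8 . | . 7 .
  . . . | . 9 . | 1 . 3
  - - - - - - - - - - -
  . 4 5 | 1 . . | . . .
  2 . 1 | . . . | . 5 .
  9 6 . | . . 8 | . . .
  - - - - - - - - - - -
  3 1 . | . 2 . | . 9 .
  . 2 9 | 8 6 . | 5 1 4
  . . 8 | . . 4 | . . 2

Step 1. [r4c5∈{7}] nothing but 7 survives at r4c5 ⇒ r4c5=7.
Step 2. [r5c2∈{3,7,8}] in col 2, 3 fits only at r5c2. So r5c2=3.
Step 3. [r8c1∈{7}] r8c1's peers cover all but 7 ⇒ r8c1=7.
Step 4. [r4c6∈{2,3,6,9}] col 6 places 2 nowhere but r4c6 ⇒ r4c6=2.
Step 5. [r9c2∈{5}] r9c2 is down to just 5, so r9c2=5.
Step 6. [r6c4∈{3,4,5}] box 5 places 3 nowhere but r6c4. So r6c4=3.
Step 7. [r9c1∈{6}] nothing but 6 survives at r9c1, so r9c1=6.
Step 8. [r1c6∈{1,5,6,7}] r1c6 is the only open cell in row 1 admitting 1. So r1c6=1.
Step 9. [r4c1∈{8}] r4c1 has the single candidate 8. So r4c1=8.
Step 10. [r6c3∈{7}] r6c3's peers cover all but 7. So r6c3=7.
Step 11. [r1c3∈{6}] r1c3 has the single candidate 6. So r1c3=6.
Step 12. [r5c5∈{4}] r5c5 has the single candidate 4 ⇒ r5c5=4.
Step 13. [r1c8∈{8}] r1c8 is down to just 8 ⇒ r1c8=8.
Step 14. [r3c1∈{5}] nothing but 5 survives at r3c1 ⇒ r3c1=5.
Step 15. [r5c6∈{6,9}] in col 6, 9 fits only at r5c6 ⇒ r5c6=9.
Step 16. [r5c4∈{6}] nothing but 6 survives at r5c4, so r5c4=6.
Step 17. [r3c3∈{2}] nothing but 2 survives at r3c3, so r3c3=2.
Step 18. [r2c7∈{2,4,6}] 2 has one home in row 2: r2c7 ⇒ r2c7=2.
Step 19. [r3c8∈{4,6}] 4 has one home in box 3: r3c8. So r3c8=4.
Step 20. [r3c4∈{7}] nothing but 7 survives at r3c4. So r3c4=7.
Step 21. [r9c7∈{3,7}] r9c7 is the only open cell in row 9 admitting 7, so r9c7=7.
Step 22. [r2c9∈{5,6}] r2c9 is the only open cell in box 3 admitting 6. So r2c9=6.
Step 23. [r2c6∈{5}] nothing but 5 survives at r2c6. So r2c6=5.
Step 24. [r7c7∈{6,8}] r7c7 is the only open cell in row 7 admitting 6. So r7c7=6.
Step 25. [r9c8∈{3}] only 3 remains possible at r9c8. So r9c8=3.
Step 26. [r7c9∈{8}] r7c9 has the single candidate 8. So r7c9=8.
Step 27. [r9c5∈{1}] r9c5's peers cover all but 1. So r9c5=1.
Step 28. [r1c2∈{7}] r1c2 is down to just 7. So r1c2=7.
Step 29. [r4c9∈{9}] r4c9 has the single candidate 9 ⇒ r4c9=9.
Step 30. [r6c7∈{4}] r6c7 is down to just 4, so r6c7=4.
Step 31. [r6c5∈{5}] nothing but 5 survives at r6c5, so r6c5=5.
Step 32. [r3c6∈{6}] r3c6 has the single candidate 6. So r3c6=6.
Step 33. [r5c9∈{7}] nothing but 7 survives at r5c9, so r5c9=7.
Step 34. [r1c9∈{5}] r1c9 has the single candidate 5 ⇒ r1c9=5.
Step 35. [r6c9∈{1}] r6c9's peers cover all but 1, so r6c9=1.
Step 36. [r2c1∈{1}] only 1 remains possible at r2c1 ⇒ r2c1=1.
Step 37. [r9c4∈{9}] r9c4 is down to just 9. So r9c4=9.
Step 38. [r7c3∈{4}] only 4 remains possible at r7c3 ⇒ r7c3=4.
Step 39. [r3c2∈{8}] only 8 remains possible at r3c2 ⇒ r3c2=8.
Step 40. [r4c7∈{3}] only 3 remains possible at r4c7. So r4c7=3.
Step 41. [r7c4∈{5}] only 5 remains possible at r7c4, so r7c4=5.
Step 42. [r2c4∈{4}] nothing but 4 survives at r2c4. So r2c4=4.
Step 43. [r7c6∈{7}] r7c6 has the single candidate 7, so r7c6=7.
Step 44. [r6c8∈{2}] r6c8's peers cover all but 2. So r6c8=2.
Step 45. [r5c7∈{8}] nothing but 8 survives at r5c7, so r5c7=8.
Step 46. [r8c6∈{3}] only 3 remains possible at r8c6. So r8c6=3.
Step 47. [r4c8∈{6}] nothing but 6 survives at r4c8. So r4c8=6.
Step 48. [r2c3∈{3}] r2c3 is down to just 3, so r2c3=3.

Answer: 4 7 6 2 3 1 9 8 5 / 1 9 3 4 8 5 2 7 6 / 5 8 2 7 9 6 1 4 3 / 8 4 5 1 7 2 3 6 9 / 2 3 1 6 4 9 8 5 7 / 9 6 7 3 5 8 4 2 1 / 3 1 4 5 2 7 6 9 8 / 7 2 9 8 6 3 5 1 4 / 6 5 8 9 1 4 7 3 2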